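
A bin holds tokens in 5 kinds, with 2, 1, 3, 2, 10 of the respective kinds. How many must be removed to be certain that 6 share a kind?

In the worst case you take as many as possible of each kind without reaching 6: 2 + 1 + 3 + 2 + 5 = 13.
The next one must give 6 of some kind, so 13 + 1 = 14.

14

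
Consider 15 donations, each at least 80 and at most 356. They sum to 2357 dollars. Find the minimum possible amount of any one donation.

To make one donation as small as possible, make the other 14 as large as possible.
The other 14 can take up 14 × 356 = 4984 ≥ 2357 − 80, so one donation can sit at its floor of 80.
Achievable: one at 80 and the other 14 totalling 2277, which fits since 14 × 80 ≤ 2277 ≤ 14 × 356.

80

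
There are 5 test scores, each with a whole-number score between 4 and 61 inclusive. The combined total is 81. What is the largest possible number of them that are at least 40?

With k values at 40 or above and the rest at least 4, the sum is at least 20 + 36k.
Since the sum is 81, we need 36k ≤ 61, i.e. k ≤ 1.
k = 1 is achieved by 1 value at 40 and 4 at 4, total 56; add 25 to one value (staying below 40) to reach 81.

1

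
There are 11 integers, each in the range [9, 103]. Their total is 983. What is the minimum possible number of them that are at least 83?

Each value short of 83 is at most 82, costing at least 103 − 82 = 21 against the maximum total of 1133.
We can afford to lose at most 1133 − 983 = 150, so at most ⌊150/21⌋ = 7 fall short, and at least 4 are ≥ 83.
Exactly 4 works: 4 values at 103 and 7 at 82 total 986; lower one of the high values by 3 (still ≥ 83) to hit 983.

4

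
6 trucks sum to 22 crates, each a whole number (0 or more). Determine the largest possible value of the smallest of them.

The 6 values sum to 22, so their minimum is at most ⌊22/6⌋ = 3.
Taking 2 copies of 3 and 4 copies of 4 gives exactly 22, so 3 is attained.

3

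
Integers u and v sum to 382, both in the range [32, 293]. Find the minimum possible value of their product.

26077

uv = u(382 − u) is concave in u, so over [89, 293] it is minimized at an endpoint.
The extreme feasible split is u = 89, v = 293, giving uv = 26077.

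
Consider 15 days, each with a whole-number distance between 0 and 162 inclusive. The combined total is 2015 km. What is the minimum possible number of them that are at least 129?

3

Suppose at most 15 − j of them reach 129; then j values are ≤ 128 and the rest ≤ 162.
The total is then ≤ 128·j + 162·(15 − j) = 2430 − 34j. For this to be ≥ 2015 we need j ≤ 12, so at least 15 − 12 = 3 must reach 129.
Exactly 3 works: 3 values at 162 and 12 at 128 total 2022; lower one of the high values by 7 (still ≥ 129) to hit 2015.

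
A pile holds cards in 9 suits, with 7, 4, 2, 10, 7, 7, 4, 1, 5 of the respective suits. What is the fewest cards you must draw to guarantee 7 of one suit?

41

In the worst case you take as many as possible of each suit without reaching 7: 6 + 4 + 2 + 6 + 6 + 6 + 4 + 1 + 5 = 40.
The next one must give 7 of some suit, so 40 + 1 = 41.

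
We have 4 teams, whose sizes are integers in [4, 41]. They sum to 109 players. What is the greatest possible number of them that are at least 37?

2

If k of the values are ≥ 37, the total is ≥ 37k + 4(4 − k).
Setting 37k + 4(4 − k) ≤ 109 gives 33k ≤ 93, so k ≤ 2.
k = 2 is achieved by 2 values at 37 and 2 at 4, total 82; add 27 to one value (staying below 37) to reach 109.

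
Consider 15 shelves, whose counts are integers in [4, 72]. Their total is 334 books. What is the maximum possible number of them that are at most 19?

Suppose k of them are at most 19. Those contribute at most 19 each and the rest at most 72 each.
So the total is at most 19k + 72(15 − k) = 1080 − 53k. This must still be ≥ 334, so k ≤ 14.
k = 14 is achieved by 14 values at 19 and 1 at 72, total 338; lower one of the 72's by 4 (still > 19) to reach 334.

14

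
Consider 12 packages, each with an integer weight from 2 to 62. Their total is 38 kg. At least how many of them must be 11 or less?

If only k of them are at most 11, the other 12 − k are at least 12, so the total is at least (12 − k)·12 + k·2.
This is ≤ 38, so (12 − k)·12 + 2k ≤ 38, which gives k ≥ 11.
Exactly 11 works: 11 values at 2 and 1 at 12 total 34; raise one of the low values by 4 (still ≤ 11) to hit 38.

11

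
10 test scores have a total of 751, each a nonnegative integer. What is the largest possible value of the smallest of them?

75

The 10 values sum to 751, so their minimum is at most ⌊751/10⌋ = 75.
Achievable: 9 of them at 75 and 1 at 76 total 751.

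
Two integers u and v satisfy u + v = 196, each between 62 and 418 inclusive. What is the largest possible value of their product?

For a fixed sum, the product uv is largest when u and v are as close as possible.
Taking u = 98 and v = 98 (both in [62, 418]) gives uv = 9604.

9604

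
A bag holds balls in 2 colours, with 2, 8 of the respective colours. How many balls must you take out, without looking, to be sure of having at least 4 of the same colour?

In the worst case you take as many as possible of each colour without reaching 4: 2 + 3 = 5.
The next one must give 4 of some colour, so 5 + 1 = 6.

6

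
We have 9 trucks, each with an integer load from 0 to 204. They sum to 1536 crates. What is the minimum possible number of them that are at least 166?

2

Suppose at most 9 − j of them reach 166; then j values are ≤ 165 and the rest ≤ 204.
The total is then ≤ 165·j + 204·(9 − j) = 1836 − 39j. For this to be ≥ 1536 we need j ≤ 7, so at least 9 − 7 = 2 must reach 166.
Exactly 2 works: 2 values at 204 and 7 at 165 total 1563; lower one of the high values by 27 (still ≥ 166) to hit 1536.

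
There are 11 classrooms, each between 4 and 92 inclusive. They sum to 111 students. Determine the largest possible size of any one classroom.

71

To make one classroom as large as possible, make the other 10 as small as possible.
The other 10 contribute at least 10 × 4 = 40, leaving at most 111 − 40 = 71.
Since 71 ≤ 92, this is achievable: one at 71 and 10 at 4.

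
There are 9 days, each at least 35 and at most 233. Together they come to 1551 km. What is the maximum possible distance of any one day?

Maximizing one value means minimizing the remaining 8.
The other 8 contribute at least 8 × 35 = 280, leaving at most 1551 − 280 = 1271.
But each day is capped at 233, so the maximum is 233.
Achievable: one at 233 and the other 8 totalling 1318, which fits since 8 × 35 ≤ 1318 ≤ 8 × 233.

233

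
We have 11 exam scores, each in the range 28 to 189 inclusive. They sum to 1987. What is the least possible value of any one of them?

Minimizing one value means maximizing the remaining 10.
The other 10 contribute at most 10 × 189 = 1890, leaving at least 1987 − 1890 = 97.
Since 97 ≥ 28, this is achievable: one at 97 and 10 at 189.

97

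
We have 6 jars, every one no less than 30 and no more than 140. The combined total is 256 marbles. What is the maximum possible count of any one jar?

106

Maximizing one value means minimizing the remaining 5.
The other 5 contribute at least 5 × 30 = 150, leaving at most 256 − 150 = 106.
Since 106 ≤ 140, this is achievable: one at 106 and 5 at 30.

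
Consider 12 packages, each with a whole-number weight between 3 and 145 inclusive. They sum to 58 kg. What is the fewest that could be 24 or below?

If only k of them are at most 24, the other 12 − k are at least 25, so the total is at least (12 − k)·25 + k·3.
This is ≤ 58, so (12 − k)·25 + 3k ≤ 58, which gives k ≥ 11.
Exactly 11 works: 11 values at 3 and 1 at 25 total 58.

11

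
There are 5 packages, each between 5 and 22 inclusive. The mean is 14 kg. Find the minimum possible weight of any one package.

5

To make one package as small as possible, make the other 4 as large as possible.
The total is 5 × 14 = 70.
The other 4 can take up 4 × 22 = 88 ≥ 70 − 5, so one package can sit at its floor of 5.
Achievable: one at 5 and the other 4 totalling 65, which fits since 4 × 5 ≤ 65 ≤ 4 × 22.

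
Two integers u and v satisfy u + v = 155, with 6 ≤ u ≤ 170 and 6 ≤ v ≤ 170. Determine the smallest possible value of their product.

For a fixed sum, uv is smallest when u and v are as far apart as possible.
The extreme feasible split is u = 6, v = 149, giving uv = 894.

894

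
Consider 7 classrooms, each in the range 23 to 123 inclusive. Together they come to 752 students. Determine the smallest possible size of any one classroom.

23

Minimizing one value means maximizing the remaining 6.
The other 6 can take up 6 × 123 = 738 ≥ 752 − 23, so one classroom can sit at its floor of 23.
Achievable: one at 23 and the other 6 totalling 729, which fits since 6 × 23 ≤ 729 ≤ 6 × 123.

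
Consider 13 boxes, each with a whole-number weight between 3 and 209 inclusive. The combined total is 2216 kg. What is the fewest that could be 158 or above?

4

If only k of them are at least 158, the other 13 − k are at most 157, so the total is at most k·209 + (13 − k)·157.
This must reach 2216, so k·209 + (13 − k)·157 ≥ 2216, giving k ≥ 4.
Exactly 4 works: 4 values at 209 and 9 at 157 total 2249; lower one of the high values by 33 (still ≥ 158) to hit 2216.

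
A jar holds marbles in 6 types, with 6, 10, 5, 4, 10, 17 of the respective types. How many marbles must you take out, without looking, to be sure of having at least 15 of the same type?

50

In the worst case you take as many as possible of each type without reaching 15: 6 + 10 + 5 + 4 + 10 + 14 = 49.
The next one must give 15 of some type, so 49 + 1 = 50.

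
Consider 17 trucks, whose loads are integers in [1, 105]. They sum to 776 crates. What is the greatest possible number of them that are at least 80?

Suppose k of them are at least 80. Those contribute at least 80 each and the other 17 − k at least 1 each.
So the total is at least 80k + 1(17 − k) = 17 + 79k. This must be ≤ 776, giving k ≤ 9.
k = 9 is achieved by 9 values at 80 and 8 at 1, total 728; add 48 to one value (staying below 80) to reach 776.

9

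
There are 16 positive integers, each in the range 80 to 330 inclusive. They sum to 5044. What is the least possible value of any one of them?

Minimizing one value means maximizing the remaining 15.
The other 15 contribute at most 15 × 330 = 4950, leaving at least 5044 − 4950 = 94.
Since 94 ≥ 80, this is achievable: one at 94 and 15 at 330.

94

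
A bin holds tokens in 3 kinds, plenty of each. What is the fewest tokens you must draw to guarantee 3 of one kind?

In the worst case you draw 2 of each of the 3 kinds: 3 × 2 = 6.
One more forces 3 of some kind, so 6 + 1 = 7.

7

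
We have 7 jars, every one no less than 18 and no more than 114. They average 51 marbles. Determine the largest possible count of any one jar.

To make one jar as large as possible, make the other 6 as small as possible.
The total is 7 × 51 = 357.
The other 6 contribute at least 6 × 18 = 108, leaving at most 357 − 108 = 249.
But each jar is capped at 114, so the maximum is 114.
Achievable: one at 114 and the other 6 totalling 243, which fits since 6 × 18 ≤ 243 ≤ 6 × 114.

114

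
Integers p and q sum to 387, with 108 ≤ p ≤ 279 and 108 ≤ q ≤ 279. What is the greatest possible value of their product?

37442

For a fixed sum, the product pq is largest when p and q are as close as possible.
Taking p = 193 and q = 194 (both in [108, 279]) gives pq = 37442.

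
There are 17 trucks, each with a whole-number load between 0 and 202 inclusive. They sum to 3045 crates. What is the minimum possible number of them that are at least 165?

7

Each value short of 165 is at most 164, costing at least 202 − 164 = 38 against the maximum total of 3434.
We can afford to lose at most 3434 − 3045 = 389, so at most ⌊389/38⌋ = 10 fall short, and at least 7 are ≥ 165.
Exactly 7 works: 7 values at 202 and 10 at 164 total 3054; lower one of the high values by 9 (still ≥ 165) to hit 3045.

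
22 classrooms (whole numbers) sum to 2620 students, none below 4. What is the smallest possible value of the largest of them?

Some value must be at least ⌈2620/22⌉ = 120, since 22 × 119 = 2618 < 2620.
Achievable: 2 of them at 120 and 20 at 119 total 2620.

120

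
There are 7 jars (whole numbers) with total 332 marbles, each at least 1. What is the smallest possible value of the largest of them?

If every one of the 7 were at most 47, the total would be at most 7 × 47 = 329 < 332.
Achievable: 3 of them at 48 and 4 at 47 total 332.

48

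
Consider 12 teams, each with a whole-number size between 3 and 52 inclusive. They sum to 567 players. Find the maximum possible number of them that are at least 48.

11

If k of the values are ≥ 48, the total is ≥ 48k + 3(12 − k).
Setting 48k + 3(12 − k) ≤ 567 gives 45k ≤ 531, so k ≤ 11.
k = 11 is achieved by 11 values at 48 and 1 at 3, total 531; add 36 to one value (staying below 48) to reach 567.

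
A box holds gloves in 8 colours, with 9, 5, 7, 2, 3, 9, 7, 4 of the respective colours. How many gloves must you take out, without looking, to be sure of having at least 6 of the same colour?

35

In the worst case you take as many as possible of each colour without reaching 6: 5 + 5 + 5 + 2 + 3 + 5 + 5 + 4 = 34.
The next one must give 6 of some colour, so 34 + 1 = 35.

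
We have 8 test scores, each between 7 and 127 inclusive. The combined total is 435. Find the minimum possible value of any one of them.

7

Minimizing one value means maximizing the remaining 7.
The other 7 can take up 7 × 127 = 889 ≥ 435 − 7, so one score can sit at its floor of 7.
Achievable: one at 7 and the other 7 totalling 428, which fits since 7 × 7 ≤ 428 ≤ 7 × 127.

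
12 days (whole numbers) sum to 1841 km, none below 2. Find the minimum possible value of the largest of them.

154

The average is 1841/12 > 153, so not all 12 can be 153 or less; the largest is ≥ 154.
Equality holds with 5 values of 154 and 7 values of 153.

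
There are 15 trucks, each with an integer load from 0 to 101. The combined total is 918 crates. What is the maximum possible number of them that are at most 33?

Each value at 33 or below falls at least 101 − 33 = 68 short of the ceiling 101.
The ceiling total is 15 × 101 = 1515, and we need 918, so at most ⌊(1515 − 918)/68⌋ = 8 can be that low.
k = 8 is achieved by 8 values at 33 and 7 at 101, total 971; lower one of the 101's by 53 (still > 33) to reach 918.

8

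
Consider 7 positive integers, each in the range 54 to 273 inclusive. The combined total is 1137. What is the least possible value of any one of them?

Minimizing one value means maximizing the remaining 6.
The other 6 can take up 6 × 273 = 1638 ≥ 1137 − 54, so one integer can sit at its floor of 54.
Achievable: one at 54 and the other 6 totalling 1083, which fits since 6 × 54 ≤ 1083 ≤ 6 × 273.

54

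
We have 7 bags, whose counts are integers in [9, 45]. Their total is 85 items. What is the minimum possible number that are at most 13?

If only k of them are at most 13, the other 7 − k are at least 14, so the total is at least (7 − k)·14 + k·9.
This is ≤ 85, so (7 − k)·14 + 9k ≤ 85, which gives k ≥ 3.
Exactly 3 works: 3 values at 9 and 4 at 14 total 83; raise one of the low values by 2 (still ≤ 13) to hit 85.

3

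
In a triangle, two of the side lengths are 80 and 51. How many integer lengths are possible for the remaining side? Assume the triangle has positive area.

The triangle inequality gives |80 − 51| < c < 80 + 51, i.e. 29 < c < 131.
So c can be any integer from 30 to 130: 101 values.

101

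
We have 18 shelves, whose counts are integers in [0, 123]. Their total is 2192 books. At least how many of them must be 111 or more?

17

If only k of them are at least 111, the other 18 − k are at most 110, so the total is at most k·123 + (18 − k)·110.
This must reach 2192, so k·123 + (18 − k)·110 ≥ 2192, giving k ≥ 17.
Exactly 17 works: 17 values at 123 and 1 at 110 total 2201; lower one of the high values by 9 (still ≥ 111) to hit 2192.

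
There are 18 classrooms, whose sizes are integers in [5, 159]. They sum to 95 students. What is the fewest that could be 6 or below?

16

Let j be the number exceeding 6. Then the total is ≥ 7·j + 5·(18 − j) = 90 + 2j.
So 2j ≤ 5 and j ≤ 2; hence at least 18 − 2 = 16 are ≤ 6.
Exactly 16 works: 16 values at 5 and 2 at 7 total 94; raise one of the low values by 1 (still ≤ 6) to hit 95.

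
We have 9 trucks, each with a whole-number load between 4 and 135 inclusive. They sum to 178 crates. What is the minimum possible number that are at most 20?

If only k of them are at most 20, the other 9 − k are at least 21, so the total is at least (9 − k)·21 + k·4.
This is ≤ 178, so (9 − k)·21 + 4k ≤ 178, which gives k ≥ 1.
Exactly 1 works: 1 value at 4 and 8 at 21 total 172; raise one of the low values by 6 (still ≤ 20) to hit 178.

1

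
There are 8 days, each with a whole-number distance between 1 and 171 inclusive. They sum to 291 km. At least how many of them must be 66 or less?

4

If only k of them are at most 66, the other 8 − k are at least 67, so the total is at least (8 − k)·67 + k·1.
This is ≤ 291, so (8 − k)·67 + 1k ≤ 291, which gives k ≥ 4.
Exactly 4 works: 4 values at 1 and 4 at 67 total 272; raise one of the low values by 19 (still ≤ 66) to hit 291.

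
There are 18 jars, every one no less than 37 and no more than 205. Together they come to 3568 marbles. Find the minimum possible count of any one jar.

83

To make one jar as small as possible, make the other 17 as large as possible.
The other 17 contribute at most 17 × 205 = 3485, leaving at least 3568 − 3485 = 83.
Since 83 ≥ 37, this is achievable: one at 83 and 17 at 205.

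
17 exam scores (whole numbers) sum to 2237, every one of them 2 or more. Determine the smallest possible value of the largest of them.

The average is 2237/17 > 131, so not all 17 can be 131 or less; the largest is ≥ 132.
Equality holds with 10 values of 132 and 7 values of 131.

132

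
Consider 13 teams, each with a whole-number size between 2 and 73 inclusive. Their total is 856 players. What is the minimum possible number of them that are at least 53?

9

Each value short of 53 is at most 52, costing at least 73 − 52 = 21 against the maximum total of 949.
We can afford to lose at most 949 − 856 = 93, so at most ⌊93/21⌋ = 4 fall short, and at least 9 are ≥ 53.
Exactly 9 works: 9 values at 73 and 4 at 52 total 865; lower one of the high values by 9 (still ≥ 53) to hit 856.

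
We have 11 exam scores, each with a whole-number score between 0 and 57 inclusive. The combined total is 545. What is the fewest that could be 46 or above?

Suppose at most 11 − j of them reach 46; then j values are ≤ 45 and the rest ≤ 57.
The total is then ≤ 45·j + 57·(11 − j) = 627 − 12j. For this to be ≥ 545 we need j ≤ 6, so at least 11 − 6 = 5 must reach 46.
Exactly 5 works: 5 values at 57 and 6 at 45 total 555; lower one of the high values by 10 (still ≥ 46) to hit 545.

5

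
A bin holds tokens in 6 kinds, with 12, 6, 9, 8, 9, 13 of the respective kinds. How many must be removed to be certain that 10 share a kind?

In the worst case you take as many as possible of each kind without reaching 10: 9 + 6 + 9 + 8 + 9 + 9 = 50.
The next one must give 10 of some kind, so 50 + 1 = 51.

51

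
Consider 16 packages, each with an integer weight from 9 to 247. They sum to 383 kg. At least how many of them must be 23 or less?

1

Let j be the number exceeding 23. Then the total is ≥ 24·j + 9·(16 − j) = 144 + 15j.
So 15j ≤ 239 and j ≤ 15; hence at least 16 − 15 = 1 are ≤ 23.
Exactly 1 works: 1 value at 9 and 15 at 24 total 369; raise one of the low values by 14 (still ≤ 23) to hit 383.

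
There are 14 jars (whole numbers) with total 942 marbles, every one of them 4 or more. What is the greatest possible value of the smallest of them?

67

The average is 942/14 < 68, so some value is ≤ 67.
Taking 10 copies of 67 and 4 copies of 68 gives exactly 942, so 67 is attained.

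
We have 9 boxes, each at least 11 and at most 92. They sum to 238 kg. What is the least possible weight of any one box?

11

Minimizing one value means maximizing the remaining 8.
The other 8 can take up 8 × 92 = 736 ≥ 238 − 11, so one box can sit at its floor of 11.
Achievable: one at 11 and the other 8 totalling 227, which fits since 8 × 11 ≤ 227 ≤ 8 × 92.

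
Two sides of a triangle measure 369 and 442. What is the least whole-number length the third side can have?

The third side must exceed |369 − 442| = 73.
The smallest integer above 73 is 74.

74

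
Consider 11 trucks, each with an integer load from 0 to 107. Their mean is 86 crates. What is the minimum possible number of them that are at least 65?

The total is 11 × 86 = 946.
Suppose at most 11 − j of them reach 65; then j values are ≤ 64 and the rest ≤ 107.
The total is then ≤ 64·j + 107·(11 − j) = 1177 − 43j. For this to be ≥ 946 we need j ≤ 5, so at least 11 − 5 = 6 must reach 65.
Exactly 6 works: 6 values at 107 and 5 at 64 total 962; lower one of the high values by 16 (still ≥ 65) to hit 946.

6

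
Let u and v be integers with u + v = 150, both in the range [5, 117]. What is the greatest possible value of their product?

uv = u(150 − u) is maximized when u is as near 150/2 as the bounds allow.
Taking u = 75 and v = 75 (both in [5, 117]) gives uv = 5625.

5625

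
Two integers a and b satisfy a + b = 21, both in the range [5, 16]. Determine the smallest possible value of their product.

80

Since a + b is fixed, pushing one of them to its bound minimizes the product.
The extreme feasible split is a = 5, b = 16, giving ab = 80.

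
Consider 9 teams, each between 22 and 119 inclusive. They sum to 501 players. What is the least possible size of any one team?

22

To make one team as small as possible, make the other 8 as large as possible.
The other 8 can take up 8 × 119 = 952 ≥ 501 − 22, so one team can sit at its floor of 22.
Achievable: one at 22 and the other 8 totalling 479, which fits since 8 × 22 ≤ 479 ≤ 8 × 119.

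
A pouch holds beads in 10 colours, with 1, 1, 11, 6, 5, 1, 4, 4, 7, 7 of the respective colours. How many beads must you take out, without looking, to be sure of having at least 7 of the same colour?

In the worst case you take as many as possible of each colour without reaching 7: 1 + 1 + 6 + 6 + 5 + 1 + 4 + 4 + 6 + 6 = 40.
The next one must give 7 of some colour, so 40 + 1 = 41.

41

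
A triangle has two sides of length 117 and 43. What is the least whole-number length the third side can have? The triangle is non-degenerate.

The third side must exceed |117 − 43| = 74.
The smallest integer above 74 is 75.

75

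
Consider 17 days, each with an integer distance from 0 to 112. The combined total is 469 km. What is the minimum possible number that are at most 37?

5

Each value above 37 is at least 38, contributing at least 38 − 0 = 38 above the floor 0.
The sum exceeds the floor total 0 by 469, so at most ⌊469/38⌋ = 12 exceed 37, and at least 5 are ≤ 37.
Exactly 5 works: 5 values at 0 and 12 at 38 total 456; raise one of the low values by 13 (still ≤ 37) to hit 469.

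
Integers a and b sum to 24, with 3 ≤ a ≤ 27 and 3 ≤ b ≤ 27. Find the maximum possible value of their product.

144

ab = a(24 − a) is maximized when a is as near 24/2 as the bounds allow.
Taking a = 12 and b = 12 (both in [3, 27]) gives ab = 144.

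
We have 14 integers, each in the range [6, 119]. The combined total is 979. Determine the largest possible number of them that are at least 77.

12

Suppose k of them are at least 77. Those contribute at least 77 each and the other 14 − k at least 6 each.
So the total is at least 77k + 6(14 − k) = 84 + 71k. This must be ≤ 979, giving k ≤ 12.
k = 12 is achieved by 12 values at 77 and 2 at 6, total 936; add 43 to one value (staying below 77) to reach 979.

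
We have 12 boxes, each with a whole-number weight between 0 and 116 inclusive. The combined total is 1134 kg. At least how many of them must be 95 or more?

If only k of them are at least 95, the other 12 − k are at most 94, so the total is at most k·116 + (12 − k)·94.
This must reach 1134, so k·116 + (12 − k)·94 ≥ 1134, giving k ≥ 1.
Exactly 1 works: 1 value at 116 and 11 at 94 total 1150; lower one of the high values by 16 (still ≥ 95) to hit 1134.

1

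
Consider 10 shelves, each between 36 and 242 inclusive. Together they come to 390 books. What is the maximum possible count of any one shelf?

To make one shelf as large as possible, make the other 9 as small as possible.
The other 9 contribute at least 9 × 36 = 324, leaving at most 390 − 324 = 66.
Since 66 ≤ 242, this is achievable: one at 66 and 9 at 36.

66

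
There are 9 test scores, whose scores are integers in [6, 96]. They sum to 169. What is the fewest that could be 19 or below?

1

Let j be the number exceeding 19. Then the total is ≥ 20·j + 6·(9 − j) = 54 + 14j.
So 14j ≤ 115 and j ≤ 8; hence at least 9 − 8 = 1 are ≤ 19.
Exactly 1 works: 1 value at 6 and 8 at 20 total 166; raise one of the low values by 3 (still ≤ 19) to hit 169.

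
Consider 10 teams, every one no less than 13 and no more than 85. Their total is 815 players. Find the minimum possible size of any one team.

To make one team as small as possible, make the other 9 as large as possible.
The other 9 contribute at most 9 × 85 = 765, leaving at least 815 − 765 = 50.
Since 50 ≥ 13, this is achievable: one at 50 and 9 at 85.

50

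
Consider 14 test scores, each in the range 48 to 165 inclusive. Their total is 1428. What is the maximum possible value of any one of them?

165

To make one score as large as possible, make the other 13 as small as possible.
The other 13 contribute at least 13 × 48 = 624, leaving at most 1428 − 624 = 804.
But each score is capped at 165, so the maximum is 165.
Achievable: one at 165 and the other 13 totalling 1263, which fits since 13 × 48 ≤ 1263 ≤ 13 × 165.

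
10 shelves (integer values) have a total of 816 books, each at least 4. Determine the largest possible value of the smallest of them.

81

The average is 816/10 < 82, so some value is ≤ 81.
Taking 4 copies of 81 and 6 copies of 82 gives exactly 816, so 81 is attained.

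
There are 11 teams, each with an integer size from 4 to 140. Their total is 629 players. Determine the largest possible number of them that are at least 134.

4

If k of the values are ≥ 134, the total is ≥ 134k + 4(11 − k).
Setting 134k + 4(11 − k) ≤ 629 gives 130k ≤ 585, so k ≤ 4.
k = 4 is achieved by 4 values at 134 and 7 at 4, total 564; add 65 to one value (staying below 134) to reach 629.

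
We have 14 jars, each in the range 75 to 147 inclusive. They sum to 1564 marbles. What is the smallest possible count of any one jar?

Minimizing one value means maximizing the remaining 13.
The other 13 can take up 13 × 147 = 1911 ≥ 1564 − 75, so one jar can sit at its floor of 75.
Achievable: one at 75 and the other 13 totalling 1489, which fits since 13 × 75 ≤ 1489 ≤ 13 × 147.

75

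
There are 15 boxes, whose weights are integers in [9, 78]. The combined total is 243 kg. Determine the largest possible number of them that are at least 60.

Suppose k of them are at least 60. Those contribute at least 60 each and the other 15 − k at least 9 each.
So the total is at least 60k + 9(15 − k) = 135 + 51k. This must be ≤ 243, giving k ≤ 2.
k = 2 is achieved by 2 values at 60 and 13 at 9, total 237; add 6 to one value (staying below 60) to reach 243.

2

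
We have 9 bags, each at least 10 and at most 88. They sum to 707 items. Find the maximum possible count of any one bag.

Maximizing one value means minimizing the remaining 8.
The other 8 contribute at least 8 × 10 = 80, leaving at most 707 − 80 = 627.
But each bag is capped at 88, so the maximum is 88.
Achievable: one at 88 and the other 8 totalling 619, which fits since 8 × 10 ≤ 619 ≤ 8 × 88.

88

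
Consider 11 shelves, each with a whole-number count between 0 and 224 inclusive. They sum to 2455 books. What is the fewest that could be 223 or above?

7

Suppose at most 11 − j of them reach 223; then j values are ≤ 222 and the rest ≤ 224.
The total is then ≤ 222·j + 224·(11 − j) = 2464 − 2j. For this to be ≥ 2455 we need j ≤ 4, so at least 11 − 4 = 7 must reach 223.
Exactly 7 works: 7 values at 224 and 4 at 222 total 2456; lower one of the high values by 1 (still ≥ 223) to hit 2455.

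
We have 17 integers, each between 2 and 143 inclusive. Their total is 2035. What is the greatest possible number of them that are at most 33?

3

Suppose k of them are at most 33. Those contribute at most 33 each and the rest at most 143 each.
So the total is at most 33k + 143(17 − k) = 2431 − 110k. This must still be ≥ 2035, so k ≤ 3.
k = 3 is achieved by 3 values at 33 and 14 at 143, total 2101; lower one of the 143's by 66 (still > 33) to reach 2035.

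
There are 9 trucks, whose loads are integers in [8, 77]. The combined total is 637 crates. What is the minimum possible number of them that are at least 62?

6

Each value short of 62 is at most 61, costing at least 77 − 61 = 16 against the maximum total of 693.
We can afford to lose at most 693 − 637 = 56, so at most ⌊56/16⌋ = 3 fall short, and at least 6 are ≥ 62.
Exactly 6 works: 6 values at 77 and 3 at 61 total 645; lower one of the high values by 8 (still ≥ 62) to hit 637.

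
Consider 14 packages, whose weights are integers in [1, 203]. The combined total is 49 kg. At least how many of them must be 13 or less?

If only k of them are at most 13, the other 14 − k are at least 14, so the total is at least (14 − k)·14 + k·1.
This is ≤ 49, so (14 − k)·14 + 1k ≤ 49, which gives k ≥ 12.
Exactly 12 works: 12 values at 1 and 2 at 14 total 40; raise one of the low values by 9 (still ≤ 13) to hit 49.

12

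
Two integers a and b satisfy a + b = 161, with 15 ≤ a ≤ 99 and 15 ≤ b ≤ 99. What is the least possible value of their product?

6138

Since a + b is fixed, pushing one of them to its bound minimizes the product.
The extreme feasible split is a = 62, b = 99, giving ab = 6138.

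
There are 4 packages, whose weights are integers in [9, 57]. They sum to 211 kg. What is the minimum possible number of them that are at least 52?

2

Each value short of 52 is at most 51, costing at least 57 − 51 = 6 against the maximum total of 228.
We can afford to lose at most 228 − 211 = 17, so at most ⌊17/6⌋ = 2 fall short, and at least 2 are ≥ 52.
Exactly 2 works: 2 values at 57 and 2 at 51 total 216; lower one of the high values by 5 (still ≥ 52) to hit 211.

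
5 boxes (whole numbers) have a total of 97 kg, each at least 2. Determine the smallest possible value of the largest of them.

The average is 97/5 > 19, so not all 5 can be 19 or less; the largest is ≥ 20.
Equality holds with 2 values of 20 and 3 values of 19.

20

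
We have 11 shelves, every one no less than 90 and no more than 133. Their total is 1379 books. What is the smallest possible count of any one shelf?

90

Minimizing one value means maximizing the remaining 10.
The other 10 can take up 10 × 133 = 1330 ≥ 1379 − 90, so one shelf can sit at its floor of 90.
Achievable: one at 90 and the other 10 totalling 1289, which fits since 10 × 90 ≤ 1289 ≤ 10 × 133.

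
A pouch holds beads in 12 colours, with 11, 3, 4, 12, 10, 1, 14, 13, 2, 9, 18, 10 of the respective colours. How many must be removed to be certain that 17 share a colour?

In the worst case you take as many as possible of each colour without reaching 17: 11 + 3 + 4 + 12 + 10 + 1 + 14 + 13 + 2 + 9 + 16 + 10 = 105.
The next one must give 17 of some colour, so 105 + 1 = 106.

106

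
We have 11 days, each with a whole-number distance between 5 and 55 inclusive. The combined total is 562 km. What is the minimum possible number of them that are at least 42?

Suppose at most 11 − j of them reach 42; then j values are ≤ 41 and the rest ≤ 55.
The total is then ≤ 41·j + 55·(11 − j) = 605 − 14j. For this to be ≥ 562 we need j ≤ 3, so at least 11 − 3 = 8 must reach 42.
Exactly 8 works: 8 values at 55 and 3 at 41 total 563; lower one of the high values by 1 (still ≥ 42) to hit 562.

8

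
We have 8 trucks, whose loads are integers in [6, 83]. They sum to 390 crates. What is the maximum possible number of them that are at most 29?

5

Suppose k of them are at most 29. Those contribute at most 29 each and the rest at most 83 each.
So the total is at most 29k + 83(8 − k) = 664 − 54k. This must still be ≥ 390, so k ≤ 5.
k = 5 is achieved by 5 values at 29 and 3 at 83, total 394; lower one of the 83's by 4 (still > 29) to reach 390.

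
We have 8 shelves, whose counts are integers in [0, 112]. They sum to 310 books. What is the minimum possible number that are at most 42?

1

Each value above 42 is at least 43, contributing at least 43 − 0 = 43 above the floor 0.
The sum exceeds the floor total 0 by 310, so at most ⌊310/43⌋ = 7 exceed 42, and at least 1 are ≤ 42.
Exactly 1 works: 1 value at 0 and 7 at 43 total 301; raise one of the low values by 9 (still ≤ 42) to hit 310.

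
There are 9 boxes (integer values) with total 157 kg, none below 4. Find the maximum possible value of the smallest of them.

17

The 9 values sum to 157, so their minimum is at most ⌊157/9⌋ = 17.
Equality holds with 5 values of 17 and 4 values of 18.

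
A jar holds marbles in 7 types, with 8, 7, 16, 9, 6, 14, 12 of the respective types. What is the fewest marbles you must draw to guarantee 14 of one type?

In the worst case you take as many as possible of each type without reaching 14: 8 + 7 + 13 + 9 + 6 + 13 + 12 = 68.
The next one must give 14 of some type, so 68 + 1 = 69.

69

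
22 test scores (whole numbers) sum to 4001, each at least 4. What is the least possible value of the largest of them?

Some value must be at least ⌈4001/22⌉ = 182, since 22 × 181 = 3982 < 4001.
Equality holds with 19 values of 182 and 3 values of 181.

182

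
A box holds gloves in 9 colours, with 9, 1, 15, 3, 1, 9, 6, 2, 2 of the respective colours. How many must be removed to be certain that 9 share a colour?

In the worst case you take as many as possible of each colour without reaching 9: 8 + 1 + 8 + 3 + 1 + 8 + 6 + 2 + 2 = 39.
The next one must give 9 of some colour, so 39 + 1 = 40.

40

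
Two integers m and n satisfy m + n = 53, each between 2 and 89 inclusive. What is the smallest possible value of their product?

mn = m(53 − m) is concave in m, so over [2, 51] it is minimized at an endpoint.
The extreme feasible split is m = 2, n = 51, giving mn = 102.

102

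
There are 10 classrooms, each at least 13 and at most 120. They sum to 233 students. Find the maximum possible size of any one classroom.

Maximizing one value means minimizing the remaining 9.
The other 9 contribute at least 9 × 13 = 117, leaving at most 233 − 117 = 116.
Since 116 ≤ 120, this is achievable: one at 116 and 9 at 13.

116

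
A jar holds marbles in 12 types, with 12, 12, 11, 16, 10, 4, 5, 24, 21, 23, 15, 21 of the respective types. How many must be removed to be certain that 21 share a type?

In the worst case you take as many as possible of each type without reaching 21: 12 + 12 + 11 + 16 + 10 + 4 + 5 + 20 + 20 + 20 + 15 + 20 = 165.
The next one must give 21 of some type, so 165 + 1 = 166.

166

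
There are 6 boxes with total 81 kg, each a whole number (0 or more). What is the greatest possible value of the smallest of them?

13

The 6 values sum to 81, so their minimum is at most ⌊81/6⌋ = 13.
Taking 3 copies of 13 and 3 copies of 14 gives exactly 81, so 13 is attained.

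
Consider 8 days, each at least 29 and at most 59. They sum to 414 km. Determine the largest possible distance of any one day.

59

To make one day as large as possible, make the other 7 as small as possible.
The other 7 contribute at least 7 × 29 = 203, leaving at most 414 − 203 = 211.
But each day is capped at 59, so the maximum is 59.
Achievable: one at 59 and the other 7 totalling 355, which fits since 7 × 29 ≤ 355 ≤ 7 × 59.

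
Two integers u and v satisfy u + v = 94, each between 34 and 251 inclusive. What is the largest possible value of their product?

2209

uv = u(94 − u) is maximized when u is as near 94/2 as the bounds allow.
Taking u = 47 and v = 47 (both in [34, 251]) gives uv = 2209.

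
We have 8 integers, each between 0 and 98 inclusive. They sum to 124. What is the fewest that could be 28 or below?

Each value above 28 is at least 29, contributing at least 29 − 0 = 29 above the floor 0.
The sum exceeds the floor total 0 by 124, so at most ⌊124/29⌋ = 4 exceed 28, and at least 4 are ≤ 28.
Exactly 4 works: 4 values at 0 and 4 at 29 total 116; raise one of the low values by 8 (still ≤ 28) to hit 124.

4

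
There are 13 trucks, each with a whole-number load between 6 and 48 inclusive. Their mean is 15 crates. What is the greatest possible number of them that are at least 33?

The total is 13 × 15 = 195.
Suppose k of them are at least 33. Those contribute at least 33 each and the other 13 − k at least 6 each.
So the total is at least 33k + 6(13 − k) = 78 + 27k. This must be ≤ 195, giving k ≤ 4.
k = 4 is achieved by 4 values at 33 and 9 at 6, total 186; add 9 to one value (staying below 33) to reach 195.

4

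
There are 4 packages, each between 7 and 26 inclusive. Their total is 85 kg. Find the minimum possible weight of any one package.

7

To make one package as small as possible, make the other 3 as large as possible.
The other 3 contribute at most 3 × 26 = 78, leaving at least 85 − 78 = 7.
Since 7 ≥ 7, this is achievable: one at 7 and 3 at 26.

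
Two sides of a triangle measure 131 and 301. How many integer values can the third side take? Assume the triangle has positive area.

261

The triangle inequality gives |131 − 301| < c < 131 + 301, i.e. 170 < c < 432.
So c can be any integer from 171 to 431: 261 values.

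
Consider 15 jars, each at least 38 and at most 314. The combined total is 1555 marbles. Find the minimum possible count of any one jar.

To make one jar as small as possible, make the other 14 as large as possible.
The other 14 can take up 14 × 314 = 4396 ≥ 1555 − 38, so one jar can sit at its floor of 38.
Achievable: one at 38 and the other 14 totalling 1517, which fits since 14 × 38 ≤ 1517 ≤ 14 × 314.

38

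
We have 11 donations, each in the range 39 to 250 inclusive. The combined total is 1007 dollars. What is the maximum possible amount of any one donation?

To make one donation as large as possible, make the other 10 as small as possible.
The other 10 contribute at least 10 × 39 = 390, leaving at most 1007 − 390 = 617.
But each donation is capped at 250, so the maximum is 250.
Achievable: one at 250 and the other 10 totalling 757, which fits since 10 × 39 ≤ 757 ≤ 10 × 250.

250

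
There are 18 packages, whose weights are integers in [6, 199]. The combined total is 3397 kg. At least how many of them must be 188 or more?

3

Each value short of 188 is at most 187, costing at least 199 − 187 = 12 against the maximum total of 3582.
We can afford to lose at most 3582 − 3397 = 185, so at most ⌊185/12⌋ = 15 fall short, and at least 3 are ≥ 188.
Exactly 3 works: 3 values at 199 and 15 at 187 total 3402; lower one of the high values by 5 (still ≥ 188) to hit 3397.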